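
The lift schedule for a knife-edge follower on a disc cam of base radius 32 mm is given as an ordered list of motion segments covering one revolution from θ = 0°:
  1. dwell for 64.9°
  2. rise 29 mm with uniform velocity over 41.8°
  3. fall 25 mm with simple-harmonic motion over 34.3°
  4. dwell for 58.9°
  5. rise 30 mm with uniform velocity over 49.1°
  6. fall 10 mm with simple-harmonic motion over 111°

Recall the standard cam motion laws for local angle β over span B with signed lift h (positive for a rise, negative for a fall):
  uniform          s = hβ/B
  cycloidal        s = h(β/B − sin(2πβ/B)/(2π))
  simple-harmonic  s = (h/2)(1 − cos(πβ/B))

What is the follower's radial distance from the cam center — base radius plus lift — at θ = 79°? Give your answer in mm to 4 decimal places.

seg 1 [0°–64.9°] dwell: s stays 0.0000
seg 2 [64.9°–106.7°] uniform, h=29: θ=79° here. β=14.1, B=41.8. 29·14.1/41.8 = 9.7823 → s = 9.7823
radial distance = base radius + s = 32 + 9.7823 = 41.7823

41.7823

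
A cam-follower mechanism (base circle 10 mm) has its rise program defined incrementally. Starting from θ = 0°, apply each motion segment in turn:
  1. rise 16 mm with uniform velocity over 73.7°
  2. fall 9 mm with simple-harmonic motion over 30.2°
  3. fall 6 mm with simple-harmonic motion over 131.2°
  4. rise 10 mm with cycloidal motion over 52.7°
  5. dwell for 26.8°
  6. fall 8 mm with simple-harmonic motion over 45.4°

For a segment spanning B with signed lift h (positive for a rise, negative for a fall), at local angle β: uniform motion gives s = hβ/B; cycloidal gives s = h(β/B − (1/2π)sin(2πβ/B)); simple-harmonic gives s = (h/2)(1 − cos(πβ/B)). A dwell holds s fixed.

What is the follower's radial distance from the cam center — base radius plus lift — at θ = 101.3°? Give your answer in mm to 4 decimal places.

seg 1 [0°–73.7°] uniform, h=16: full span → s += 16 → s = 16.0000
seg 2 [73.7°–103.9°] simple-harmonic, h=-9: θ=101.3° here. β=27.6, B=30.2. -9/2·(1 − cos(π·0.9139)) = -8.8364 → s = 7.1636
radial distance = base radius + s = 10 + 7.1636 = 17.1636

17.1636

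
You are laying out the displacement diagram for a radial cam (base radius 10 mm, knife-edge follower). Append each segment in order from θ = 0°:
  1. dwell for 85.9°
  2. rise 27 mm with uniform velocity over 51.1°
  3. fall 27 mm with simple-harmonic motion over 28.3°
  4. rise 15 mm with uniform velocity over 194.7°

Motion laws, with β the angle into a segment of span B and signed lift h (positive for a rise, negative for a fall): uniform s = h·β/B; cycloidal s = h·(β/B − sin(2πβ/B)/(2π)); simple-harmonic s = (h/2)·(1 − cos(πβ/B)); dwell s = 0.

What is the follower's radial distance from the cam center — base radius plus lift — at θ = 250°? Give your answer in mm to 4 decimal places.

seg 1 [0°–85.9°] dwell: s stays 0.0000
seg 2 [85.9°–137°] uniform, h=27: full span → s += 27 → s = 27.0000
seg 3 [137°–165.3°] simple-harmonic, h=-27: full span → s += -27 → s = 0.0000
seg 4 [165.3°–360°] uniform, h=15: θ=250° here. β=84.7, B=194.7. 15·84.7/194.7 = 6.5254 → s = 6.5254
radial distance = base radius + s = 10 + 6.5254 = 16.5254

16.5254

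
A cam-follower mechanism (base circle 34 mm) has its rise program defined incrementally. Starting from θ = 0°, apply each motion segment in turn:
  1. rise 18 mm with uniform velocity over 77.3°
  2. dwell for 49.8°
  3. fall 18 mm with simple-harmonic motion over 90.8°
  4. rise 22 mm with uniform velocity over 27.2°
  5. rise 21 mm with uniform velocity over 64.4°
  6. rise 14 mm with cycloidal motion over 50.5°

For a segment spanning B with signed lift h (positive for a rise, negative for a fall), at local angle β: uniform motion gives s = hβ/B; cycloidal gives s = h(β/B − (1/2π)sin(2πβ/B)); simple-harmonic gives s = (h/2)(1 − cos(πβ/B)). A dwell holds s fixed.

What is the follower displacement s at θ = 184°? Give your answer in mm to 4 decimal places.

seg 1 [0°–77.3°] uniform, h=18: full span → s += 18 → s = 18.0000
seg 2 [77.3°–127.1°] dwell: s stays 18.0000
seg 3 [127.1°–217.9°] simple-harmonic, h=-18: θ=184° here. β=56.9, B=90.8. -18/2·(1 − cos(π·0.6267)) = -12.4873 → s = 5.5127

5.5127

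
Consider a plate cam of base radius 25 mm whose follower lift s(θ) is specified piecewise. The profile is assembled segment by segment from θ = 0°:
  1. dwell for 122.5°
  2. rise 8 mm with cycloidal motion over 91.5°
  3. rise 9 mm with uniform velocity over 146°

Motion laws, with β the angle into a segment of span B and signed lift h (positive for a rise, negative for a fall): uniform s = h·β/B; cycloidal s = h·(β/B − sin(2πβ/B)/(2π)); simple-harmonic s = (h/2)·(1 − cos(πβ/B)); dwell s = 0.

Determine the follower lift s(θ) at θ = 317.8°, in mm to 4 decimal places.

seg 1 [0°–122.5°] dwell: s stays 0.0000
seg 2 [122.5°–214°] cycloidal, h=8: full span → s += 8 → s = 8.0000
seg 3 [214°–360°] uniform, h=9: θ=317.8° here. β=103.8, B=146. 9·103.8/146 = 6.3986 → s = 14.3986

14.3986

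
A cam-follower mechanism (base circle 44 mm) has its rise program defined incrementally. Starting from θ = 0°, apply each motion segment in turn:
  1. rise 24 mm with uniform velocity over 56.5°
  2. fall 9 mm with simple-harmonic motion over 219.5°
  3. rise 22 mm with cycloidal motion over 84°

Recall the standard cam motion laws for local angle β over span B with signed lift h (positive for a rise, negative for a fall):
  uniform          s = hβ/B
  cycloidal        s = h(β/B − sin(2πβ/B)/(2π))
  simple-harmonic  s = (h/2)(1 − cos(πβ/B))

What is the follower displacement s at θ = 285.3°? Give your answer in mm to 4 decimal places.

seg 1 [0°–56.5°] uniform, h=24: full span → s += 24 → s = 24.0000
seg 2 [56.5°–276°] simple-harmonic, h=-9: full span → s += -9 → s = 15.0000
seg 3 [276°–360°] cycloidal, h=22: θ=285.3° here. β=9.3, B=84. 22·(0.1107 − sin(2π·0.1107)/(2π)) = 0.1917 → s = 15.1917

15.1917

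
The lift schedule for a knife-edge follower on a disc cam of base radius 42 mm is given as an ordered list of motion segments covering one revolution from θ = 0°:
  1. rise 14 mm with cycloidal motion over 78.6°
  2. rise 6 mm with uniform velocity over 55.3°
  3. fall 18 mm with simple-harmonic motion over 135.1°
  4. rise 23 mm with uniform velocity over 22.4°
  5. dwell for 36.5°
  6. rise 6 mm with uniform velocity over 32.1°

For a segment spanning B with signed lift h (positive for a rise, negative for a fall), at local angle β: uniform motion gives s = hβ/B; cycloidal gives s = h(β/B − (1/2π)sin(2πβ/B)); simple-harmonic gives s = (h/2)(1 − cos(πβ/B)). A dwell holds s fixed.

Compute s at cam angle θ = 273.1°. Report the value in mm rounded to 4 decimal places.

seg 1 [0°–78.6°] cycloidal, h=14: full span → s += 14 → s = 14.0000
seg 2 [78.6°–133.9°] uniform, h=6: full span → s += 6 → s = 20.0000
seg 3 [133.9°–269°] simple-harmonic, h=-18: full span → s += -18 → s = 2.0000
seg 4 [269°–291.4°] uniform, h=23: θ=273.1° here. β=4.1, B=22.4. 23·4.1/22.4 = 4.2098 → s = 6.2098

6.2098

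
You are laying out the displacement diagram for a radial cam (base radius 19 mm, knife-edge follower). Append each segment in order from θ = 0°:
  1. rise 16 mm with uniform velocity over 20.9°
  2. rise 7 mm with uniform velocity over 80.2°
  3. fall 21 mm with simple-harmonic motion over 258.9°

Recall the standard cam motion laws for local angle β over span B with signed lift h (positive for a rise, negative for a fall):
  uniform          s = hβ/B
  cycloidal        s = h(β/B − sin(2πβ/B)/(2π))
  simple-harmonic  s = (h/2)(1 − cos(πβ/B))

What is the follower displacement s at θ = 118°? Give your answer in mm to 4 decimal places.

seg 1 [0°–20.9°] uniform, h=16: full span → s += 16 → s = 16.0000
seg 2 [20.9°–101.1°] uniform, h=7: full span → s += 7 → s = 23.0000
seg 3 [101.1°–360°] simple-harmonic, h=-21: θ=118° here. β=16.9, B=258.9. -21/2·(1 − cos(π·0.0653)) = -0.2200 → s = 22.7800

22.7800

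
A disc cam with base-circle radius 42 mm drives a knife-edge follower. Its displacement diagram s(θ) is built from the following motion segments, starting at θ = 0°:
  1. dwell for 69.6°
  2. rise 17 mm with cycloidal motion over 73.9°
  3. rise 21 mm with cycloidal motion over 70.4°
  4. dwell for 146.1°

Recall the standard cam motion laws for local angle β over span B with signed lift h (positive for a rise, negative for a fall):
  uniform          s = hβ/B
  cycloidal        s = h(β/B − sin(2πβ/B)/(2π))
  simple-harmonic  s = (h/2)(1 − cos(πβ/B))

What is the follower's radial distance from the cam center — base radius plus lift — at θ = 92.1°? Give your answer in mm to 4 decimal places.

seg 1 [0°–69.6°] dwell: s stays 0.0000
seg 2 [69.6°–143.5°] cycloidal, h=17: θ=92.1° here. β=22.5, B=73.9. 17·(0.3045 − sin(2π·0.3045)/(2π)) = 2.6272 → s = 2.6272
radial distance = base radius + s = 42 + 2.6272 = 44.6272

44.6272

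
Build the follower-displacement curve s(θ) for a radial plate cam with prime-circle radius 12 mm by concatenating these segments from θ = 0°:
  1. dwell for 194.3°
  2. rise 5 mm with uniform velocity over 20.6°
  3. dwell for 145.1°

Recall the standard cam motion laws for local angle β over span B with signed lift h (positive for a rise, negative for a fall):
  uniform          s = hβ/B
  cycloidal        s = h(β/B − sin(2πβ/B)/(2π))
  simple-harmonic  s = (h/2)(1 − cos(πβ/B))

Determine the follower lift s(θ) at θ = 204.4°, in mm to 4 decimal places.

seg 1 [0°–194.3°] dwell: s stays 0.0000
seg 2 [194.3°–214.9°] uniform, h=5: θ=204.4° here. β=10.1, B=20.6. 5·10.1/20.6 = 2.4515 → s = 2.4515

2.4515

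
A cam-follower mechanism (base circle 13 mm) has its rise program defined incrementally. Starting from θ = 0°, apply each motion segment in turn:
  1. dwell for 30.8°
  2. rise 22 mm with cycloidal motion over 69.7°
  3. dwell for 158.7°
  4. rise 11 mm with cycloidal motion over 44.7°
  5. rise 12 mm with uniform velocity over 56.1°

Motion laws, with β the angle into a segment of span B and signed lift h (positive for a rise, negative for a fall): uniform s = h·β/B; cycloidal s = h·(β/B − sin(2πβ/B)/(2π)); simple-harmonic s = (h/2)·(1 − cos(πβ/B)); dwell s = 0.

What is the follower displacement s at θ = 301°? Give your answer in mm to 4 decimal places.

seg 1 [0°–30.8°] dwell: s stays 0.0000
seg 2 [30.8°–100.5°] cycloidal, h=22: full span → s += 22 → s = 22.0000
seg 3 [100.5°–259.2°] dwell: s stays 22.0000
seg 4 [259.2°–303.9°] cycloidal, h=11: θ=301° here. β=41.8, B=44.7. 11·(0.9351 − sin(2π·0.9351)/(2π)) = 10.9804 → s = 32.9804

32.9804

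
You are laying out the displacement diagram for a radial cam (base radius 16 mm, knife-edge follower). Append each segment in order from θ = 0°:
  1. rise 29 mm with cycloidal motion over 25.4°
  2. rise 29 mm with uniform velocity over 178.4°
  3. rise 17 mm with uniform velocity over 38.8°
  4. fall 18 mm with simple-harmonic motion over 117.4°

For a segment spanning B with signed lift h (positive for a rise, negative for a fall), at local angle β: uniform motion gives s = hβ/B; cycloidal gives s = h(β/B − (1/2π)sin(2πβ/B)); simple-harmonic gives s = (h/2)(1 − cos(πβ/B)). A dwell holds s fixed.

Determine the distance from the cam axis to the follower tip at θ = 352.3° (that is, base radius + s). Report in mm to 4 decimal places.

seg 1 [0°–25.4°] cycloidal, h=29: full span → s += 29 → s = 29.0000
seg 2 [25.4°–203.8°] uniform, h=29: full span → s += 29 → s = 58.0000
seg 3 [203.8°–242.6°] uniform, h=17: full span → s += 17 → s = 75.0000
seg 4 [242.6°–360°] simple-harmonic, h=-18: θ=352.3° here. β=109.7, B=117.4. -18/2·(1 − cos(π·0.9344)) = -17.8096 → s = 57.1904
radial distance = base radius + s = 16 + 57.1904 = 73.1904

73.1904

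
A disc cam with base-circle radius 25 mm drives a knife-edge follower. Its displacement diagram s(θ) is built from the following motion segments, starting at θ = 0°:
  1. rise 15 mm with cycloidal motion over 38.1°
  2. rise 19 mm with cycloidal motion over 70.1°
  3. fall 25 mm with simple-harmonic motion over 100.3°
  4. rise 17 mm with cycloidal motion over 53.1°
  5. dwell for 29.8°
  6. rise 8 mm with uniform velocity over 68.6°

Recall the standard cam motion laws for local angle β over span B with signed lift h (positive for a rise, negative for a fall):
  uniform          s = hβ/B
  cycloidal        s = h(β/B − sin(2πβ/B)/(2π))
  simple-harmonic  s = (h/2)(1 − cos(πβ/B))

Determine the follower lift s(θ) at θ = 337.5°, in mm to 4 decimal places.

seg 1 [0°–38.1°] cycloidal, h=15: full span → s += 15 → s = 15.0000
seg 2 [38.1°–108.2°] cycloidal, h=19: full span → s += 19 → s = 34.0000
seg 3 [108.2°–208.5°] simple-harmonic, h=-25: full span → s += -25 → s = 9.0000
seg 4 [208.5°–261.6°] cycloidal, h=17: full span → s += 17 → s = 26.0000
seg 5 [261.6°–291.4°] dwell: s stays 26.0000
seg 6 [291.4°–360°] uniform, h=8: θ=337.5° here. β=46.1, B=68.6. 8·46.1/68.6 = 5.3761 → s = 31.3761

31.3761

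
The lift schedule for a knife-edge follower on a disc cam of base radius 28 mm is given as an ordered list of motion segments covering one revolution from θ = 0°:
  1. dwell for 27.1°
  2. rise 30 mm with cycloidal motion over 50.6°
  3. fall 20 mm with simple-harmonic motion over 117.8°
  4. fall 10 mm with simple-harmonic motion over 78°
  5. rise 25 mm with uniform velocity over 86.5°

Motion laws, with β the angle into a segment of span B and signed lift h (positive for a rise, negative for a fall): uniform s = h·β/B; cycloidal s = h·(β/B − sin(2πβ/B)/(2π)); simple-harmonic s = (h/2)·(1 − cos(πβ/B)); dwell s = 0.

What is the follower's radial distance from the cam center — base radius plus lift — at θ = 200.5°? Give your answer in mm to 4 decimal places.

seg 1 [0°–27.1°] dwell: s stays 0.0000
seg 2 [27.1°–77.7°] cycloidal, h=30: full span → s += 30 → s = 30.0000
seg 3 [77.7°–195.5°] simple-harmonic, h=-20: full span → s += -20 → s = 10.0000
seg 4 [195.5°–273.5°] simple-harmonic, h=-10: θ=200.5° here. β=5, B=78. -10/2·(1 − cos(π·0.0641)) = -0.1010 → s = 9.8990
radial distance = base radius + s = 28 + 9.8990 = 37.8990

37.8990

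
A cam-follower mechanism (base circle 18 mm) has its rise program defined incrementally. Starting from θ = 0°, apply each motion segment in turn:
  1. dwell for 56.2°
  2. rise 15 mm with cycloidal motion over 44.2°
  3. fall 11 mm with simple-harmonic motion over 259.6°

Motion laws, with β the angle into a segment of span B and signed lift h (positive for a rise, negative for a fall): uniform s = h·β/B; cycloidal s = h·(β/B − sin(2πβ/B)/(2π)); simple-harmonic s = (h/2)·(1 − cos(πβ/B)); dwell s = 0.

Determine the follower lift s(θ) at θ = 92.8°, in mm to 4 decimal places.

seg 1 [0°–56.2°] dwell: s stays 0.0000
seg 2 [56.2°–100.4°] cycloidal, h=15: θ=92.8° here. β=36.6, B=44.2. 15·(0.8281 − sin(2π·0.8281)/(2π)) = 14.5267 → s = 14.5267

14.5267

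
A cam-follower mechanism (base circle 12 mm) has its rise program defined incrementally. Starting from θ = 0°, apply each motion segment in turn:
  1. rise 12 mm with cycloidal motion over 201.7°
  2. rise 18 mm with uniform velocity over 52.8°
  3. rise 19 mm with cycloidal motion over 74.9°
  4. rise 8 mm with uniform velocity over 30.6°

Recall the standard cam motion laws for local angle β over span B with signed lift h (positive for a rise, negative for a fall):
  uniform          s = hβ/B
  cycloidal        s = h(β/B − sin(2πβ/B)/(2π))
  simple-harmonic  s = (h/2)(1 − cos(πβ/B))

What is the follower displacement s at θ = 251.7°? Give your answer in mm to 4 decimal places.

seg 1 [0°–201.7°] cycloidal, h=12: full span → s += 12 → s = 12.0000
seg 2 [201.7°–254.5°] uniform, h=18: θ=251.7° here. β=50, B=52.8. 18·50/52.8 = 17.0455 → s = 29.0455

29.0455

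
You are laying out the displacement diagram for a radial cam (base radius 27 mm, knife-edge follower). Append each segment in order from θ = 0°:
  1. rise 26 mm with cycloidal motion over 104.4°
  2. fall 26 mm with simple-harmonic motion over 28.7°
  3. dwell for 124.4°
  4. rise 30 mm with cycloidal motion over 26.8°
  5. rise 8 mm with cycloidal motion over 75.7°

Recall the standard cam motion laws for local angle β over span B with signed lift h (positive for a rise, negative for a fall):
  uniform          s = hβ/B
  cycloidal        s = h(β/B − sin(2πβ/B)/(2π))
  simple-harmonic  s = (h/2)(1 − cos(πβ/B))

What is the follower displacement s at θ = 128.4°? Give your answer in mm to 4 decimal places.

seg 1 [0°–104.4°] cycloidal, h=26: full span → s += 26 → s = 26.0000
seg 2 [104.4°–133.1°] simple-harmonic, h=-26: θ=128.4° here. β=24, B=28.7. -26/2·(1 − cos(π·0.8362)) = -24.3172 → s = 1.6828

1.6828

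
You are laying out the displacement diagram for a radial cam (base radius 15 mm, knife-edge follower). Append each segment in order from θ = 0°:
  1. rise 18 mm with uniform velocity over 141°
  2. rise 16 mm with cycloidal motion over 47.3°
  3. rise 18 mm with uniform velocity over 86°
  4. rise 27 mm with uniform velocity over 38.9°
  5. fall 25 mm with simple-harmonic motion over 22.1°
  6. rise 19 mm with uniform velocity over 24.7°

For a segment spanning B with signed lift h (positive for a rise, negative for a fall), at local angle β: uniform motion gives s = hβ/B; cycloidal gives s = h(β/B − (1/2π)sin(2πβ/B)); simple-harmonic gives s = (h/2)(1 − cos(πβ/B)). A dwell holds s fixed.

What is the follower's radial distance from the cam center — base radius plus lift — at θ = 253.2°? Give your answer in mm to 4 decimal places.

seg 1 [0°–141°] uniform, h=18: full span → s += 18 → s = 18.0000
seg 2 [141°–188.3°] cycloidal, h=16: full span → s += 16 → s = 34.0000
seg 3 [188.3°–274.3°] uniform, h=18: θ=253.2° here. β=64.9, B=86. 18·64.9/86 = 13.5837 → s = 47.5837
radial distance = base radius + s = 15 + 47.5837 = 62.5837

62.5837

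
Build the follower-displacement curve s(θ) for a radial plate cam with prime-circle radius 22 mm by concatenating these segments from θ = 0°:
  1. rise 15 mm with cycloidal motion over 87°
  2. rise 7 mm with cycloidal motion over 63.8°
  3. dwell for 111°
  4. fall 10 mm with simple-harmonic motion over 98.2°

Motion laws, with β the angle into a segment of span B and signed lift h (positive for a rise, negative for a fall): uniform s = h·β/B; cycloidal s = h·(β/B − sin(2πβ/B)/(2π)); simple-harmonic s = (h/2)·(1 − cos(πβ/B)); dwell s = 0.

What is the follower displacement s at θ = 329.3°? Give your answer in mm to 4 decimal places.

seg 1 [0°–87°] cycloidal, h=15: full span → s += 15 → s = 15.0000
seg 2 [87°–150.8°] cycloidal, h=7: full span → s += 7 → s = 22.0000
seg 3 [150.8°–261.8°] dwell: s stays 22.0000
seg 4 [261.8°–360°] simple-harmonic, h=-10: θ=329.3° here. β=67.5, B=98.2. -10/2·(1 − cos(π·0.6874)) = -7.7762 → s = 14.2238

14.2238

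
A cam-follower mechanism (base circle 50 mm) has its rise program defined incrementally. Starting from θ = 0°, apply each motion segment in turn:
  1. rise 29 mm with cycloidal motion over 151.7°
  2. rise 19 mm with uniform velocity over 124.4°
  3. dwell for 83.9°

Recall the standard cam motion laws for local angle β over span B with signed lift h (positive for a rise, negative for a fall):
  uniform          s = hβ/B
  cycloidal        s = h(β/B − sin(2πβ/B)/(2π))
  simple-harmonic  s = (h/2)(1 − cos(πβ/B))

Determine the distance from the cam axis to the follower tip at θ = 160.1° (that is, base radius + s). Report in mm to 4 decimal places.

seg 1 [0°–151.7°] cycloidal, h=29: full span → s += 29 → s = 29.0000
seg 2 [151.7°–276.1°] uniform, h=19: θ=160.1° here. β=8.4, B=124.4. 19·8.4/124.4 = 1.2830 → s = 30.2830
radial distance = base radius + s = 50 + 30.2830 = 80.2830

80.2830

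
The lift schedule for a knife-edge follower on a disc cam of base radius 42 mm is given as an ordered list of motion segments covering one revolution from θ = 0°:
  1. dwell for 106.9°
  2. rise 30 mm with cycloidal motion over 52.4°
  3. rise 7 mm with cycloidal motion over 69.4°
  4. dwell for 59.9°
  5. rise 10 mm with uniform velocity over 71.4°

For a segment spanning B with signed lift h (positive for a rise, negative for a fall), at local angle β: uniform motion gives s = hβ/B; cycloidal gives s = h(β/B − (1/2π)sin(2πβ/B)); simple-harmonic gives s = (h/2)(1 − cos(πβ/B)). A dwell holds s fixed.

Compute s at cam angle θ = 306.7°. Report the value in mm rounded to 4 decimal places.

seg 1 [0°–106.9°] dwell: s stays 0.0000
seg 2 [106.9°–159.3°] cycloidal, h=30: full span → s += 30 → s = 30.0000
seg 3 [159.3°–228.7°] cycloidal, h=7: full span → s += 7 → s = 37.0000
seg 4 [228.7°–288.6°] dwell: s stays 37.0000
seg 5 [288.6°–360°] uniform, h=10: θ=306.7° here. β=18.1, B=71.4. 10·18.1/71.4 = 2.5350 → s = 39.5350

39.5350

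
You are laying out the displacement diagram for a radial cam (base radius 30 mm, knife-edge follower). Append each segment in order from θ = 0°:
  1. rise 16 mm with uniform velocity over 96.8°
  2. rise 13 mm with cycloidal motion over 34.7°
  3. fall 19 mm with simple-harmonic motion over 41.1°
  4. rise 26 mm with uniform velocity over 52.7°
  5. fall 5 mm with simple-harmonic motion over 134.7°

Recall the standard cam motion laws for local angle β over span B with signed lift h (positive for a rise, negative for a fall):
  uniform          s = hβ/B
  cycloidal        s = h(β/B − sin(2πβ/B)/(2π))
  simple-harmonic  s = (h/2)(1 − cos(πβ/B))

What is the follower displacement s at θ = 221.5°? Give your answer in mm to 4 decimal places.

seg 1 [0°–96.8°] uniform, h=16: full span → s += 16 → s = 16.0000
seg 2 [96.8°–131.5°] cycloidal, h=13: full span → s += 13 → s = 29.0000
seg 3 [131.5°–172.6°] simple-harmonic, h=-19: full span → s += -19 → s = 10.0000
seg 4 [172.6°–225.3°] uniform, h=26: θ=221.5° here. β=48.9, B=52.7. 26·48.9/52.7 = 24.1252 → s = 34.1252

34.1252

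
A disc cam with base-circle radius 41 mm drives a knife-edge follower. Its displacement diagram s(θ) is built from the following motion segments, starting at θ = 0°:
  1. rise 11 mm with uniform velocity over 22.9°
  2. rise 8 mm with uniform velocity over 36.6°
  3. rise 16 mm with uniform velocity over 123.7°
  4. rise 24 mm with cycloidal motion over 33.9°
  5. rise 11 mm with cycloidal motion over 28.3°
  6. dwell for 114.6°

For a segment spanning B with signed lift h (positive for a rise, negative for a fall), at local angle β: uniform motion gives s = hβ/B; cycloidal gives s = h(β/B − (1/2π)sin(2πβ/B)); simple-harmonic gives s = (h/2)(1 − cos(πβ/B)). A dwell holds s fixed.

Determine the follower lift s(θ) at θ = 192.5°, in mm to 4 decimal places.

seg 1 [0°–22.9°] uniform, h=11: full span → s += 11 → s = 11.0000
seg 2 [22.9°–59.5°] uniform, h=8: full span → s += 8 → s = 19.0000
seg 3 [59.5°–183.2°] uniform, h=16: full span → s += 16 → s = 35.0000
seg 4 [183.2°–217.1°] cycloidal, h=24: θ=192.5° here. β=9.3, B=33.9. 24·(0.2743 − sin(2π·0.2743)/(2π)) = 2.8089 → s = 37.8089

37.8089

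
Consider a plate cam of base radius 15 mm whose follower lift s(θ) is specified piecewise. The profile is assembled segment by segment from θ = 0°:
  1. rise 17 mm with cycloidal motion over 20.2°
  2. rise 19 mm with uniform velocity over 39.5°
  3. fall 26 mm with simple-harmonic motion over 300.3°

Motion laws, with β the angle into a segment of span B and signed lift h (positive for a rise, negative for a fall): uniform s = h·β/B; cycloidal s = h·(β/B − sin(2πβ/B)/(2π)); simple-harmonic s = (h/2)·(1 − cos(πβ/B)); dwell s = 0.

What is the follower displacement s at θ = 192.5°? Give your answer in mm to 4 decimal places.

seg 1 [0°–20.2°] cycloidal, h=17: full span → s += 17 → s = 17.0000
seg 2 [20.2°–59.7°] uniform, h=19: full span → s += 19 → s = 36.0000
seg 3 [59.7°–360°] simple-harmonic, h=-26: θ=192.5° here. β=132.8, B=300.3. -26/2·(1 − cos(π·0.4422)) = -10.6533 → s = 25.3467

25.3467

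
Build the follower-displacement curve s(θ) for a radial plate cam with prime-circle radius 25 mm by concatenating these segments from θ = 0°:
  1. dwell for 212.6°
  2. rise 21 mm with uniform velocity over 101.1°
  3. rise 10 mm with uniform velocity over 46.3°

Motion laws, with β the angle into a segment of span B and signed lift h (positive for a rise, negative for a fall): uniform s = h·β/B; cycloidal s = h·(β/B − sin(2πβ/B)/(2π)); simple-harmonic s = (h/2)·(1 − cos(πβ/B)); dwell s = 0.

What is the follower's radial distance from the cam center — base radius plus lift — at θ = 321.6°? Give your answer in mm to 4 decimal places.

seg 1 [0°–212.6°] dwell: s stays 0.0000
seg 2 [212.6°–313.7°] uniform, h=21: full span → s += 21 → s = 21.0000
seg 3 [313.7°–360°] uniform, h=10: θ=321.6° here. β=7.9, B=46.3. 10·7.9/46.3 = 1.7063 → s = 22.7063
radial distance = base radius + s = 25 + 22.7063 = 47.7063

47.7063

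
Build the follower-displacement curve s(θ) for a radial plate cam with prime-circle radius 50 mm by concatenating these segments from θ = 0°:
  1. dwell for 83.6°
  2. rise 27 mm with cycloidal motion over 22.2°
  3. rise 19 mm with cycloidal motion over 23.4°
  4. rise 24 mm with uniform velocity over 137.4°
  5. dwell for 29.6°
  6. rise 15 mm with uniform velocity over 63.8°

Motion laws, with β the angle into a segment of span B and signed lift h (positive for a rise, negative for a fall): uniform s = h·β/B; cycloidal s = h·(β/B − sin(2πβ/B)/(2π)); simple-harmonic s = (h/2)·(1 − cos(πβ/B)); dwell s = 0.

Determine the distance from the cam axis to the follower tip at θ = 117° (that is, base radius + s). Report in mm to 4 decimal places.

seg 1 [0°–83.6°] dwell: s stays 0.0000
seg 2 [83.6°–105.8°] cycloidal, h=27: full span → s += 27 → s = 27.0000
seg 3 [105.8°–129.2°] cycloidal, h=19: θ=117° here. β=11.2, B=23.4. 19·(0.4786 − sin(2π·0.4786)/(2π)) = 8.6893 → s = 35.6893
radial distance = base radius + s = 50 + 35.6893 = 85.6893

85.6893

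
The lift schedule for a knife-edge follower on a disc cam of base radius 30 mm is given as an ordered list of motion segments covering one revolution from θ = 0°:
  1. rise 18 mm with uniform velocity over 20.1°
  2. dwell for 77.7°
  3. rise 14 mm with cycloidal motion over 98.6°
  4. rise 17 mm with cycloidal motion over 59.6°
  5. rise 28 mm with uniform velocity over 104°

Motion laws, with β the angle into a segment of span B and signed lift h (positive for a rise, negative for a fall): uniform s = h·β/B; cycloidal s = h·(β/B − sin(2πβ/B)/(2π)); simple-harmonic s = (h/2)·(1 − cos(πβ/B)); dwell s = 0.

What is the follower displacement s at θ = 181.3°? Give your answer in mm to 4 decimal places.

seg 1 [0°–20.1°] uniform, h=18: full span → s += 18 → s = 18.0000
seg 2 [20.1°–97.8°] dwell: s stays 18.0000
seg 3 [97.8°–196.4°] cycloidal, h=14: θ=181.3° here. β=83.5, B=98.6. 14·(0.8469 − sin(2π·0.8469)/(2π)) = 13.6841 → s = 31.6841

31.6841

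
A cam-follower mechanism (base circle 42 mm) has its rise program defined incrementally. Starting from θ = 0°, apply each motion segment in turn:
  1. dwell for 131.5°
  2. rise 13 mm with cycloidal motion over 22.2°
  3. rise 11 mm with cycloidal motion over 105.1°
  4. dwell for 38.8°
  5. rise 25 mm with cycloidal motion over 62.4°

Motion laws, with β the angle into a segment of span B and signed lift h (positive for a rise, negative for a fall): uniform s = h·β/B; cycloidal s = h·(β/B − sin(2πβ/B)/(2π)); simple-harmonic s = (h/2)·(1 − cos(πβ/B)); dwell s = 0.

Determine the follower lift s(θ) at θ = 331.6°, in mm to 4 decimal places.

seg 1 [0°–131.5°] dwell: s stays 0.0000
seg 2 [131.5°–153.7°] cycloidal, h=13: full span → s += 13 → s = 13.0000
seg 3 [153.7°–258.8°] cycloidal, h=11: full span → s += 11 → s = 24.0000
seg 4 [258.8°–297.6°] dwell: s stays 24.0000
seg 5 [297.6°–360°] cycloidal, h=25: θ=331.6° here. β=34, B=62.4. 25·(0.5449 − sin(2π·0.5449)/(2π)) = 14.7288 → s = 38.7288

38.7288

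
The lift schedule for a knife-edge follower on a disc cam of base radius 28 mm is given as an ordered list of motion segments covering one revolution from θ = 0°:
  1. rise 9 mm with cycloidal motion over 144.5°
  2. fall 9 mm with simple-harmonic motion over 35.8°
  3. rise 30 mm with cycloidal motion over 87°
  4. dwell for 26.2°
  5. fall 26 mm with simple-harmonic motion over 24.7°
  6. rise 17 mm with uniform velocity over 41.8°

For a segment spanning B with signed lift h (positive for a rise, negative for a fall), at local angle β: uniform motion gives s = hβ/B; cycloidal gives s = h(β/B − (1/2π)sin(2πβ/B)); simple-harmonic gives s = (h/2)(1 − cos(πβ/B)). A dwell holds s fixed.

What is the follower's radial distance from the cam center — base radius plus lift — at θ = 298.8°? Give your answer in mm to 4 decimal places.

seg 1 [0°–144.5°] cycloidal, h=9: full span → s += 9 → s = 9.0000
seg 2 [144.5°–180.3°] simple-harmonic, h=-9: full span → s += -9 → s = 0.0000
seg 3 [180.3°–267.3°] cycloidal, h=30: full span → s += 30 → s = 30.0000
seg 4 [267.3°–293.5°] dwell: s stays 30.0000
seg 5 [293.5°–318.2°] simple-harmonic, h=-26: θ=298.8° here. β=5.3, B=24.7. -26/2·(1 − cos(π·0.2146)) = -2.8436 → s = 27.1564
radial distance = base radius + s = 28 + 27.1564 = 55.1564

55.1564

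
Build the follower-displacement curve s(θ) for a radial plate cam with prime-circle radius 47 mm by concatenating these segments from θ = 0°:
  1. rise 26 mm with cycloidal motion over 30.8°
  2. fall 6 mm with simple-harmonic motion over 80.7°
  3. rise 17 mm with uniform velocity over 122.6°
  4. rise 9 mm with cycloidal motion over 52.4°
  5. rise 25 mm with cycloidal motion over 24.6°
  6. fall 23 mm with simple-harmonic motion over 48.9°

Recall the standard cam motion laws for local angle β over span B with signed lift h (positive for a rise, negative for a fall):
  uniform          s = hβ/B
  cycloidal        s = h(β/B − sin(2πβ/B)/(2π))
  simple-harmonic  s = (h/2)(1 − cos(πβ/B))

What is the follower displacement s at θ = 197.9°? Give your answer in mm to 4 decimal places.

seg 1 [0°–30.8°] cycloidal, h=26: full span → s += 26 → s = 26.0000
seg 2 [30.8°–111.5°] simple-harmonic, h=-6: full span → s += -6 → s = 20.0000
seg 3 [111.5°–234.1°] uniform, h=17: θ=197.9° here. β=86.4, B=122.6. 17·86.4/122.6 = 11.9804 → s = 31.9804

31.9804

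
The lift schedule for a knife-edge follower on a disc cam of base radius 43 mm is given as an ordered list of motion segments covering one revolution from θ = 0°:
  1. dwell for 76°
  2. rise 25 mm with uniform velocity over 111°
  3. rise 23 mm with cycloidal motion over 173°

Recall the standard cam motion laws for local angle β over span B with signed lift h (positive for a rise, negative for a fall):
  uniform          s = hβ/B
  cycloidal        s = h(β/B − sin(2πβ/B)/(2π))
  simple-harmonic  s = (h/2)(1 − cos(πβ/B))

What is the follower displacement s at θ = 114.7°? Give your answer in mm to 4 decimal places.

seg 1 [0°–76°] dwell: s stays 0.0000
seg 2 [76°–187°] uniform, h=25: θ=114.7° here. β=38.7, B=111. 25·38.7/111 = 8.7162 → s = 8.7162

8.7162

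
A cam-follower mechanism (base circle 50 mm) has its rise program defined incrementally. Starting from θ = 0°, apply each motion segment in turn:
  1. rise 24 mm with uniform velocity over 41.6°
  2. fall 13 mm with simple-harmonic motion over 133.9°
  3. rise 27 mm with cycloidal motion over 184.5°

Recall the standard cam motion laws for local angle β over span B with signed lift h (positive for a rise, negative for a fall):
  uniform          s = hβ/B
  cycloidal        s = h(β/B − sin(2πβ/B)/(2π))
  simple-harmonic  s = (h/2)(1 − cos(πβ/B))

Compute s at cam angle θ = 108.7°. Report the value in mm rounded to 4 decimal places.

seg 1 [0°–41.6°] uniform, h=24: full span → s += 24 → s = 24.0000
seg 2 [41.6°–175.5°] simple-harmonic, h=-13: θ=108.7° here. β=67.1, B=133.9. -13/2·(1 − cos(π·0.5011)) = -6.5229 → s = 17.4771

17.4771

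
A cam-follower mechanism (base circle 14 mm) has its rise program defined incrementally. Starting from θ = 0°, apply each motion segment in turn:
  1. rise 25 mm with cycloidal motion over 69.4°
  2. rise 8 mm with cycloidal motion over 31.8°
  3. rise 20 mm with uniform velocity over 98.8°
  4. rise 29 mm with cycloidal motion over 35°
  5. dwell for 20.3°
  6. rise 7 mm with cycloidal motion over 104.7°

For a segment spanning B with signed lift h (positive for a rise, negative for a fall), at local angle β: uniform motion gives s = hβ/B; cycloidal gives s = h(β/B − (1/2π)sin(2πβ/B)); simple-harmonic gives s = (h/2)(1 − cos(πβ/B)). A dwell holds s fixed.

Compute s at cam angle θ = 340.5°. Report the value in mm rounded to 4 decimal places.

seg 1 [0°–69.4°] cycloidal, h=25: full span → s += 25 → s = 25.0000
seg 2 [69.4°–101.2°] cycloidal, h=8: full span → s += 8 → s = 33.0000
seg 3 [101.2°–200°] uniform, h=20: full span → s += 20 → s = 53.0000
seg 4 [200°–235°] cycloidal, h=29: full span → s += 29 → s = 82.0000
seg 5 [235°–255.3°] dwell: s stays 82.0000
seg 6 [255.3°–360°] cycloidal, h=7: θ=340.5° here. β=85.2, B=104.7. 7·(0.8138 − sin(2π·0.8138)/(2π)) = 6.7222 → s = 88.7222

88.7222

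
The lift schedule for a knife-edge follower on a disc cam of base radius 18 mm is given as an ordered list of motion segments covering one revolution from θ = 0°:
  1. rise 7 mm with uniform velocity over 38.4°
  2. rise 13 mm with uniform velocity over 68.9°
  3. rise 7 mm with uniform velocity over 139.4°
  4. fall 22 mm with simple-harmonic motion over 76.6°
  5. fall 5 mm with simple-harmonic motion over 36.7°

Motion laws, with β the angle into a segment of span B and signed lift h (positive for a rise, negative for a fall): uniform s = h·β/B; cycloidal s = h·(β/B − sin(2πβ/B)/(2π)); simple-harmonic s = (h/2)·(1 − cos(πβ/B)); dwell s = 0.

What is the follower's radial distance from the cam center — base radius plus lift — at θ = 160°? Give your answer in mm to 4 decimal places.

seg 1 [0°–38.4°] uniform, h=7: full span → s += 7 → s = 7.0000
seg 2 [38.4°–107.3°] uniform, h=13: full span → s += 13 → s = 20.0000
seg 3 [107.3°–246.7°] uniform, h=7: θ=160° here. β=52.7, B=139.4. 7·52.7/139.4 = 2.6463 → s = 22.6463
radial distance = base radius + s = 18 + 22.6463 = 40.6463

40.6463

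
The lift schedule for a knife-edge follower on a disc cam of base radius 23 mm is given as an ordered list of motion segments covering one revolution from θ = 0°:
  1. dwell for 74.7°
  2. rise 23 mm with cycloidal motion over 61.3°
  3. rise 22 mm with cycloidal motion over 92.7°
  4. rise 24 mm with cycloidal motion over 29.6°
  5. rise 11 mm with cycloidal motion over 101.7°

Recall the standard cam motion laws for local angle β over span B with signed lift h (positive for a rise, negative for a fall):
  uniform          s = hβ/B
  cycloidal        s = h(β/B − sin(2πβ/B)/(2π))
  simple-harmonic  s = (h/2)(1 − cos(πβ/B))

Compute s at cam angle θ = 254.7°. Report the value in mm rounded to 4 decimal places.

seg 1 [0°–74.7°] dwell: s stays 0.0000
seg 2 [74.7°–136°] cycloidal, h=23: full span → s += 23 → s = 23.0000
seg 3 [136°–228.7°] cycloidal, h=22: full span → s += 22 → s = 45.0000
seg 4 [228.7°–258.3°] cycloidal, h=24: θ=254.7° here. β=26, B=29.6. 24·(0.8784 − sin(2π·0.8784)/(2π)) = 23.7241 → s = 68.7241

68.7241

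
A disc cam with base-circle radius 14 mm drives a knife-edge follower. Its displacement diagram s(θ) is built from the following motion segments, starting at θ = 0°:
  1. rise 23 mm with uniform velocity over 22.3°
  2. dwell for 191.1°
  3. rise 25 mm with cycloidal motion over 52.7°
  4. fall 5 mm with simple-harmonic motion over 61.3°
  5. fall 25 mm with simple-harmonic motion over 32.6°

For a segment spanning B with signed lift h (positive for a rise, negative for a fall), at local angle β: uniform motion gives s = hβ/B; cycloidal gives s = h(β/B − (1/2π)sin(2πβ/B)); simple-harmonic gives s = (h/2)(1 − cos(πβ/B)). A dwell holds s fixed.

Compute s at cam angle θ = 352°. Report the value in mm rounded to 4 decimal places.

seg 1 [0°–22.3°] uniform, h=23: full span → s += 23 → s = 23.0000
seg 2 [22.3°–213.4°] dwell: s stays 23.0000
seg 3 [213.4°–266.1°] cycloidal, h=25: full span → s += 25 → s = 48.0000
seg 4 [266.1°–327.4°] simple-harmonic, h=-5: full span → s += -5 → s = 43.0000
seg 5 [327.4°–360°] simple-harmonic, h=-25: θ=352° here. β=24.6, B=32.6. -25/2·(1 − cos(π·0.7546)) = -21.4657 → s = 21.5343

21.5343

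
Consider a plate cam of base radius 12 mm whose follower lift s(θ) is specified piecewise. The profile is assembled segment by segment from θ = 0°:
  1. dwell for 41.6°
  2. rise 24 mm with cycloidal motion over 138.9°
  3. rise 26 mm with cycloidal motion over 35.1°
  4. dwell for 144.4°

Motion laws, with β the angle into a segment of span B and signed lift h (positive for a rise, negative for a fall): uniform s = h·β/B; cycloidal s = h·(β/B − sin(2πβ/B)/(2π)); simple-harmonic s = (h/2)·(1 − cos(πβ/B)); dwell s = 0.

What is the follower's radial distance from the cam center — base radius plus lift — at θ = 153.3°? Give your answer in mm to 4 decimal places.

seg 1 [0°–41.6°] dwell: s stays 0.0000
seg 2 [41.6°–180.5°] cycloidal, h=24: θ=153.3° here. β=111.7, B=138.9. 24·(0.8042 − sin(2π·0.8042)/(2π)) = 22.9008 → s = 22.9008
radial distance = base radius + s = 12 + 22.9008 = 34.9008

34.9008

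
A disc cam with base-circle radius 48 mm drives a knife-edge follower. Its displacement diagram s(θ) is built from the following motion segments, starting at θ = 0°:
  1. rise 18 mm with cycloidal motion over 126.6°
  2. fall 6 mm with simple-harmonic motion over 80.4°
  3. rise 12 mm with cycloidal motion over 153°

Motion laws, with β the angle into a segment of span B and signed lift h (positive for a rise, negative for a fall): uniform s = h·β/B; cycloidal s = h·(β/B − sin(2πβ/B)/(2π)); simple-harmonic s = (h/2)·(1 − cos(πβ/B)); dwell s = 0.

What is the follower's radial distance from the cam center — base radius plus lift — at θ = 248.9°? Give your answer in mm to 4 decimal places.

seg 1 [0°–126.6°] cycloidal, h=18: full span → s += 18 → s = 18.0000
seg 2 [126.6°–207°] simple-harmonic, h=-6: full span → s += -6 → s = 12.0000
seg 3 [207°–360°] cycloidal, h=12: θ=248.9° here. β=41.9, B=153. 12·(0.2739 − sin(2π·0.2739)/(2π)) = 1.3978 → s = 13.3978
radial distance = base radius + s = 48 + 13.3978 = 61.3978

61.3978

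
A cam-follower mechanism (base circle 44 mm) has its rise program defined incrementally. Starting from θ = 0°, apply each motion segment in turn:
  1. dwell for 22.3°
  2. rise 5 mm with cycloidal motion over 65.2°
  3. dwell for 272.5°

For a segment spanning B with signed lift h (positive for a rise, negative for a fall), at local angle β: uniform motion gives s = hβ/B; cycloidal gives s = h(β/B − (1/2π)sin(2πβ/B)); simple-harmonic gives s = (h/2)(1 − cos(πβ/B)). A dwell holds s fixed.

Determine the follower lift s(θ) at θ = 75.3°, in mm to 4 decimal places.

seg 1 [0°–22.3°] dwell: s stays 0.0000
seg 2 [22.3°–87.5°] cycloidal, h=5: θ=75.3° here. β=53, B=65.2. 5·(0.8129 − sin(2π·0.8129)/(2π)) = 4.7989 → s = 4.7989

4.7989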